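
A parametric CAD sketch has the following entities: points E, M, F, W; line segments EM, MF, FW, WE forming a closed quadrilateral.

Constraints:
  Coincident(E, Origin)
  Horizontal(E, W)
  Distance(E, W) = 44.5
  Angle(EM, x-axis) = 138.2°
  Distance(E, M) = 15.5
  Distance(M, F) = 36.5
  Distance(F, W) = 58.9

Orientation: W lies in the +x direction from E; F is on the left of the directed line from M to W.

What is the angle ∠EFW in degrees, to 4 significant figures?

48.73°

E is at the origin; EW is horizontal with |EW| = 44.5 and W in +x, so W = (44.5, 0). EM runs at 138.2° with |EM| = 15.5, so M = (-11.55, 10.33). F is determined by |MF| = 36.5 and |FW| = 58.9 together: it lies at the intersection of circle(M, 36.5) and circle(W, 58.9). With |MW| = 57.00, the foot of the radical line on MW is 9.754 from M and the perpendicular offset is √(36.5² − 9.754²) = 35.17. Taking the left-of-MW solution: F = (4.413, 43.15).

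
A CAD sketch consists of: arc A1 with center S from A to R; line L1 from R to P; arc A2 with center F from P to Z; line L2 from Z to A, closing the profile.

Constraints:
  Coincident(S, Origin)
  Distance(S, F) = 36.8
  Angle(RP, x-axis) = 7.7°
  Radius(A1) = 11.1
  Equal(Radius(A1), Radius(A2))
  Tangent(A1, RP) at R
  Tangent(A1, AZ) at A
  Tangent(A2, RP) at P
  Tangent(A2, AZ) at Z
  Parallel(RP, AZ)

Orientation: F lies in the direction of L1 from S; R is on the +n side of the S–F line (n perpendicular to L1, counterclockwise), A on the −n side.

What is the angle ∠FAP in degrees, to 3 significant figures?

14.3°

The slot axis is L1's direction at 7.7°, so u = (cos 7.7°, sin 7.7°) = (0.991, 0.134) and n = (−sin 7.7°, cos 7.7°) = (-0.134, 0.991). S is at the origin and F lies 36.8 along u from S, so F = 36.8·u = (36.5, 4.93). Tangency of A1 to both parallel lines with radius 11.1 puts R and A at S ± 11.1·n: R = (-1.49, 11.0), A = (1.49, -11.0). Equal radii place P and Z the same way about F: P = F + 11.1·n = (35.0, 15.9), Z = F − 11.1·n = (38.0, -6.07). Then cos ∠FAP = AF·AP / (|AF||AP|), giving 14.3°.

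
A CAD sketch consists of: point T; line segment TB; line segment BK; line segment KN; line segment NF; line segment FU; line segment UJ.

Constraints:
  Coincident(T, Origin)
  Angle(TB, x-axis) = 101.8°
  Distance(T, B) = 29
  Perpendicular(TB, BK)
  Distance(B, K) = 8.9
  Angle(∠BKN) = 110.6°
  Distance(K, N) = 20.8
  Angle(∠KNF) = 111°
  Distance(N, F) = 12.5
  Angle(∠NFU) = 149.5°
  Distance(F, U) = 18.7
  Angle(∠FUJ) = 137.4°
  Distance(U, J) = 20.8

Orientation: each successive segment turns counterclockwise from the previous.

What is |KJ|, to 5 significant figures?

43.278

∠NFU = 149.5° gives FU at 0.70000° from the x-axis; with |FU| = 18.7, U = (11.721, 0.028272). ∠FUJ = 137.4° gives UJ at 43.300° from the x-axis; with |UJ| = 20.8, J = (26.859, 14.293). Then |KJ| = |J − K| = 43.278.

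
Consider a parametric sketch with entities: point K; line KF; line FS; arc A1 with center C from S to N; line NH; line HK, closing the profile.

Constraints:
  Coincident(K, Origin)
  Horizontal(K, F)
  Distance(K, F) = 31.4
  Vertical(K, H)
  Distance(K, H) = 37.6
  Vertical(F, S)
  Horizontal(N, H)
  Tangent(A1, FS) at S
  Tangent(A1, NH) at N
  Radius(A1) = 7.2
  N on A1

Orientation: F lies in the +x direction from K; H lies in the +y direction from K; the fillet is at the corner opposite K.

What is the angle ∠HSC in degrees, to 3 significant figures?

12.9°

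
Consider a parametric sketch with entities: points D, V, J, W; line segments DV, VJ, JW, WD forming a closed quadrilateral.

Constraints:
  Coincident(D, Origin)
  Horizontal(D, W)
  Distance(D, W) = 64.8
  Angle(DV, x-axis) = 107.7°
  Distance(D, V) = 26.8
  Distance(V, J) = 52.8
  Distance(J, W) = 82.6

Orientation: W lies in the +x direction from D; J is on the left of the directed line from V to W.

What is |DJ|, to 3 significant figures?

72.8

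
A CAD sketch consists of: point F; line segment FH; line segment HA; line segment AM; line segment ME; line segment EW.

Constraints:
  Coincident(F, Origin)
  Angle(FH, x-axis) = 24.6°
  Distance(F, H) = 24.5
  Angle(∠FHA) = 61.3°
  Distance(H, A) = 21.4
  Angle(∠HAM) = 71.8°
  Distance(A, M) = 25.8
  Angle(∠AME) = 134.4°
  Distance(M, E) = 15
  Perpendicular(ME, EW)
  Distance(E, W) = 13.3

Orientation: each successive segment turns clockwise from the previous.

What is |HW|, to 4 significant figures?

20.11

F is at the origin; FH runs at 24.6° with length 24.5, so H = (22.28, 10.20). ∠FHA = 61.3° gives HA at -94.10° from the x-axis; with |HA| = 21.4, A = (20.75, -11.15). ∠HAM = 71.8° gives AM at 157.7° from the x-axis; with |AM| = 25.8, M = (-3.124, -1.356). ∠AME = 134.4° gives ME at 112.1° from the x-axis; with |ME| = 15.0, E = (-8.768, 12.54). ME is perpendicular to EW, so EW runs at 22.10°; with |EW| = 13.3, W = (3.555, 17.55). Then |HW| = |W − H| = 20.11.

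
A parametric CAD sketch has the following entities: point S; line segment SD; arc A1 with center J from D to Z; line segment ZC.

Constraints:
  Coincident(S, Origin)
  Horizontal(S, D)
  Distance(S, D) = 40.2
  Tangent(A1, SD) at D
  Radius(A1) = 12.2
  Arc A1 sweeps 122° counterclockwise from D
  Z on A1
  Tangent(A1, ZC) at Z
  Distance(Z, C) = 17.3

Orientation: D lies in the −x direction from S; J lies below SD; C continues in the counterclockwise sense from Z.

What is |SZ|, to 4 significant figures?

53.88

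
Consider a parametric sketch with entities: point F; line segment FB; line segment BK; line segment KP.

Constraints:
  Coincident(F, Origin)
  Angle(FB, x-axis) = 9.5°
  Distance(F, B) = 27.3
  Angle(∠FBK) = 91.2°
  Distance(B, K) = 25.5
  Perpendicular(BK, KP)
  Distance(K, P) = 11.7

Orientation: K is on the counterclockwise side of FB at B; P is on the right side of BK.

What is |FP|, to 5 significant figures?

46.907

∠FBK = 91.2°, so BK runs at 9.5° + (180° − 91.2°) = 98.300° from the x-axis; with |BK| = 25.5, K = B + 25.5·(cos 98.300°, sin 98.300°) = (23.245, 29.739). The perpendicularity gives KP at right angles to BK; with |KP| = 11.7 on the right of BK, P = K + 11.7·(0.98953, 0.14436) = (34.822, 31.428). Then |FP| = |P − F| = 46.907.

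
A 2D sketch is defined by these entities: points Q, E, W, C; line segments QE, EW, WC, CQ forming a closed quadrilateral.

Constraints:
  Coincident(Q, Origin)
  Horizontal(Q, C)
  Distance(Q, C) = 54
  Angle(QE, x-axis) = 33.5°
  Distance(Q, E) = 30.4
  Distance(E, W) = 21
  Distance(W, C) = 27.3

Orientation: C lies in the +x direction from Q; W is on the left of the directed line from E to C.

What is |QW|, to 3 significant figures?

51.3

Checks: |EW| = 21.00 ✓; |WC| = 27.30 ✓.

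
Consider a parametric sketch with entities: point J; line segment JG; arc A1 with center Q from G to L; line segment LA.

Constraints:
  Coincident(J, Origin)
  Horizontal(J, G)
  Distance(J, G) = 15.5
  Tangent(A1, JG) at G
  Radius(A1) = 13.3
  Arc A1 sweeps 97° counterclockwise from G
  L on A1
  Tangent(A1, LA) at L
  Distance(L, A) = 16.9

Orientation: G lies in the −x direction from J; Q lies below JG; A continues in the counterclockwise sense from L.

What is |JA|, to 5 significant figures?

41.404

J is at the origin; JG is horizontal with |JG| = 15.5 and G on the −x side, so G = (-15.500, 0.0000). Since A1 is tangent to JG there, QG ⟂ JG, so Q = G + (0, -13.3) = (-15.500, -13.300). On A1, G sits at bearing 90° from Q; a 97° counterclockwise sweep puts L at bearing 187°, so L = Q + 13.3·(cos 187°, sin 187°) = (-28.701, -14.921). A1 meets LA tangentially, so QL is at right angles to LA, so LA runs along (−sin 187°, cos 187°); with |LA| = 16.9, A = (-26.641, -31.695). Then |JA| = |A − J| = 41.404.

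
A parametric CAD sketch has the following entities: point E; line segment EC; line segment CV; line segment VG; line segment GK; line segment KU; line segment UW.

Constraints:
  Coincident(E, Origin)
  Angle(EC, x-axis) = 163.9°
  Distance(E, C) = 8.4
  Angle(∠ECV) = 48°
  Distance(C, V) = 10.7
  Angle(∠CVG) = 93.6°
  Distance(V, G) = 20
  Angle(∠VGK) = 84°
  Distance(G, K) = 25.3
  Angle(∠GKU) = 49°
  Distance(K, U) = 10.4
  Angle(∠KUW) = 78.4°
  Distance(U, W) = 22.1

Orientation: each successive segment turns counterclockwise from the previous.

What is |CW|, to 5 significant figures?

30.157

E is at the origin; EC runs at 163.9° with length 8.4, so C = (-8.0705, 2.3294). ∠ECV = 48.0° gives CV at -64.100° from the x-axis; with |CV| = 10.7, V = (-3.3968, -7.2958). ∠CVG = 93.6° gives VG at 22.300° from the x-axis; with |VG| = 20.0, G = (15.107, 0.29330). ∠VGK = 84.0° gives GK at 118.30° from the x-axis; with |GK| = 25.3, K = (3.1130, 22.569). ∠GKU = 49.0° gives KU at -110.70° from the x-axis; with |KU| = 10.4, U = (-0.56314, 12.841). ∠KUW = 78.4° gives UW at -9.1000° from the x-axis; with |UW| = 22.1, W = (21.259, 9.3455). Then |CW| = |W − C| = 30.157.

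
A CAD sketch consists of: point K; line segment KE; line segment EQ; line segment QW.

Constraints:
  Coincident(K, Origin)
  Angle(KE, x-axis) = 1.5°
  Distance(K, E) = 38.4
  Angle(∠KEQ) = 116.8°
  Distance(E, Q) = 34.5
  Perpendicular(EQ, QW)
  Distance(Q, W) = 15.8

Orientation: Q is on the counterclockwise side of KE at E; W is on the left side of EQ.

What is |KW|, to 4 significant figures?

55.01

K is at the origin; KE runs at 1.5° with length 38.4, so E = 38.4·(cos 1.5°, sin 1.5°) = (38.39, 1.005). ∠KEQ = 116.8°, so EQ runs at 1.5° + (180° − 116.8°) = 64.70° from the x-axis; with |EQ| = 34.5, Q = E + 34.5·(cos 64.70°, sin 64.70°) = (53.13, 32.20). The perpendicularity gives QW at right angles to EQ; with |QW| = 15.8 on the left of EQ, W = Q + 15.8·(-0.9041, 0.4274) = (38.85, 38.95). Then |KW| = |W − K| = 55.01.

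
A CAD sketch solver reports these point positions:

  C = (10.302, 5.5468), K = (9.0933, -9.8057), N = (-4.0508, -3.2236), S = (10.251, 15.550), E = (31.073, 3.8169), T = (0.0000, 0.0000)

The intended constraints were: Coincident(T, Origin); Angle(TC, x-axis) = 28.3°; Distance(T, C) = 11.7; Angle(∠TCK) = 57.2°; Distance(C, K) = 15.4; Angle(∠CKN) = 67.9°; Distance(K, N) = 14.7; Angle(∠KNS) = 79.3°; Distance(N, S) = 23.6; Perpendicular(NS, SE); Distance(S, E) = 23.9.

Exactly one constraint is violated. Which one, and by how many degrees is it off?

Perpendicular(NS, SE) — off by 7.90°.

T = (0.00, 0.00) ✓; TC at 28.30° ✓; |TC| = 11.70 ✓; ∠TCK = 57.20° ✓; |CK| = 15.40 ✓; ∠CKN = 67.90° ✓; |KN| = 14.70 ✓; ∠KNS = 79.30° ✓; |NS| = 23.60 ✓; ∠(NS, SE) = 82.10° ✗; |SE| = 23.90 ✓.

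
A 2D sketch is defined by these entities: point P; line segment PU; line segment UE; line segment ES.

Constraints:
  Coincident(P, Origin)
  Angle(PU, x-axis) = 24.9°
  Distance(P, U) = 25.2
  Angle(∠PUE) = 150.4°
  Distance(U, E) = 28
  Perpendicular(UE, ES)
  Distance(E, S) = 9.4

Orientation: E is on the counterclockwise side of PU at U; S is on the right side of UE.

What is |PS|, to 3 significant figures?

54.5

P is at the origin; PU runs at 24.9° with length 25.2, so U = 25.2·(cos 24.9°, sin 24.9°) = (22.9, 10.6). ∠PUE = 150.4°, so UE runs at 24.9° + (180° − 150.4°) = 54.5° from the x-axis; with |UE| = 28.0, E = U + 28.0·(cos 54.5°, sin 54.5°) = (39.1, 33.4). UE ⟂ ES; with |ES| = 9.4 on the right of UE, S = E + 9.4·(0.814, -0.581) = (46.8, 27.9). Then |PS| = |S − P| = 54.5.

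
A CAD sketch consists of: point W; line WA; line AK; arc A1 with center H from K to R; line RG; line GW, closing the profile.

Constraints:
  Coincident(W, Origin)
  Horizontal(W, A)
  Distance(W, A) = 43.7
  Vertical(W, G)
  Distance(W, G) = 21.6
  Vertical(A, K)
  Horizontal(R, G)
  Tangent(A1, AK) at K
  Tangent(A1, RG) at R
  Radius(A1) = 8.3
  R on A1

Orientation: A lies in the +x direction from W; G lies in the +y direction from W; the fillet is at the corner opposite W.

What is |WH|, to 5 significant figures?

37.816

WG is vertical with |WG| = 21.6 and G on the +y side, so G = (0.0000, 21.600). The virtual corner opposite W is at (43.700, 21.600). Tangency of A1 to AK means the radius HK is perpendicular to AK and since A1 is tangent to RG there, HR ⟂ RG, with radius 8.3, so the center H sits 8.3 in from both sides at H = (35.400, 13.300). Then |WH| = |H − W| = 37.816.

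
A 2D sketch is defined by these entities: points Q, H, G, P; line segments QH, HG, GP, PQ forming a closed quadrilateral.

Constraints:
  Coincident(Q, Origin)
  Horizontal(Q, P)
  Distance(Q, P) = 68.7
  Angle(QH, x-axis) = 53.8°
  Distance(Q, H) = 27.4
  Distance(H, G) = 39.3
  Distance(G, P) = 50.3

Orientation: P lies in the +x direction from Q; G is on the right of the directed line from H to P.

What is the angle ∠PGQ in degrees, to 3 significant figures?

122°

Checks: |HG| = 39.30 ✓; |GP| = 50.30 ✓.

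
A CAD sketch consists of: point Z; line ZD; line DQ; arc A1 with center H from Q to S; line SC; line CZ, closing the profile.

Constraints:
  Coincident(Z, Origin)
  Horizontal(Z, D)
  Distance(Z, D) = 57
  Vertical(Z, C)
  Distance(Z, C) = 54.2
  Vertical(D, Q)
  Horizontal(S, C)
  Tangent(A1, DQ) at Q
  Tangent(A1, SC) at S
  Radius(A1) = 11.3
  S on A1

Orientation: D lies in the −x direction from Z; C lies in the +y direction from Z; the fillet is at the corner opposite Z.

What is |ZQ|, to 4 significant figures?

71.34

Z is at the origin; Z and D share the same y with |ZD| = 57.0 and D on the −x side, so D = (-57.00, 0.000). ZC is vertical with |ZC| = 54.2 and C on the +y side, so C = (0.000, 54.20). The virtual corner opposite Z is at (-57.00, 54.20). Tangency of A1 to DQ means the radius HQ is perpendicular to DQ and the tangent condition forces HS to be normal to SC, with radius 11.3, so the center H sits 11.3 in from both sides at H = (-45.70, 42.90). That places the tangent points at Q = (-57.00, 42.90) on DQ and S = (-45.70, 54.20) on SC. Then |ZQ| = |Q − Z| = 71.34.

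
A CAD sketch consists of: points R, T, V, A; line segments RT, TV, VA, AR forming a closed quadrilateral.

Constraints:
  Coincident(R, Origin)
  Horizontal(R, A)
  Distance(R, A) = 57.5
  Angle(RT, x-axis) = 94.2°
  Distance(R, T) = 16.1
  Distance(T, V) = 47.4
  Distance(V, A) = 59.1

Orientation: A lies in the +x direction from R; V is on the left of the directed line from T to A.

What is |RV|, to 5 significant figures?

59.924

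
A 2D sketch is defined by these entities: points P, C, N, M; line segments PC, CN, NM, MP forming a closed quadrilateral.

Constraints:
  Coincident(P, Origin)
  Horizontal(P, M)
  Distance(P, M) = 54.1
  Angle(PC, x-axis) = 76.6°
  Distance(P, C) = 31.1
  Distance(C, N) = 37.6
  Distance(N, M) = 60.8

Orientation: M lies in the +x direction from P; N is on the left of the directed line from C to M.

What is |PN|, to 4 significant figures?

66.25

Checks: |CN| = 37.60 ✓; |NM| = 60.80 ✓.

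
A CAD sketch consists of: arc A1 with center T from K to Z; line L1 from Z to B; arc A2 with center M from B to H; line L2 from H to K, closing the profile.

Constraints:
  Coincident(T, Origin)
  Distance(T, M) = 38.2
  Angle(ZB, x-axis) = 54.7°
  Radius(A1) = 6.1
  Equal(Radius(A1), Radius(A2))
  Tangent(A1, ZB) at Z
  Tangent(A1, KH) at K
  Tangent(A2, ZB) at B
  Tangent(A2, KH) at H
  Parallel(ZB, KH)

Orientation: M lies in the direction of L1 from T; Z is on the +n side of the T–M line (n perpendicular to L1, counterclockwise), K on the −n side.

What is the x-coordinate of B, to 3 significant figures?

17.1

Tangency of A1 to both parallel lines with radius 6.1 puts Z and K at T ± 6.1·n: Z = (-4.98, 3.52), K = (4.98, -3.52). Equal radii place B and H the same way about M: B = M + 6.1·n = (17.1, 34.7), H = M − 6.1·n = (27.1, 27.7). So B.x = 17.1.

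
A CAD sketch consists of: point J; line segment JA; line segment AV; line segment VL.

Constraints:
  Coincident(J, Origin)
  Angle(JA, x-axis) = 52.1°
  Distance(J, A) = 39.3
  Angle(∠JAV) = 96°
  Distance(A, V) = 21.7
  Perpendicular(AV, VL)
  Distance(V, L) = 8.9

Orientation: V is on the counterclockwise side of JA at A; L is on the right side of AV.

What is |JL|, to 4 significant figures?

54.48

∠JAV = 96.0°, so AV runs at 52.1° + (180° − 96.0°) = 136.1° from the x-axis; with |AV| = 21.7, V = A + 21.7·(cos 136.1°, sin 136.1°) = (8.505, 46.06). AV ⟂ VL; with |VL| = 8.9 on the right of AV, L = V + 8.9·(0.6934, 0.7206) = (14.68, 52.47). Then |JL| = |L − J| = 54.48.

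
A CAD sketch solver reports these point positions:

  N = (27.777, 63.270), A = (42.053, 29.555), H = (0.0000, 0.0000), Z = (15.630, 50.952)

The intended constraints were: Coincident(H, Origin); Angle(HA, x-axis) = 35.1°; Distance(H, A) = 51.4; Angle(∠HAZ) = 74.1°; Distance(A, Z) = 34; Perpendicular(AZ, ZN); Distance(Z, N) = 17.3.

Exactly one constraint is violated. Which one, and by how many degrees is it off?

Perpendicular(AZ, ZN) — off by 5.60°.

H = (0.00, 0.00) ✓; HA at 35.10° ✓; |HA| = 51.40 ✓; ∠HAZ = 74.10° ✓; |AZ| = 34.00 ✓; ∠(AZ, ZN) = 95.60° ✗; |ZN| = 17.30 ✓.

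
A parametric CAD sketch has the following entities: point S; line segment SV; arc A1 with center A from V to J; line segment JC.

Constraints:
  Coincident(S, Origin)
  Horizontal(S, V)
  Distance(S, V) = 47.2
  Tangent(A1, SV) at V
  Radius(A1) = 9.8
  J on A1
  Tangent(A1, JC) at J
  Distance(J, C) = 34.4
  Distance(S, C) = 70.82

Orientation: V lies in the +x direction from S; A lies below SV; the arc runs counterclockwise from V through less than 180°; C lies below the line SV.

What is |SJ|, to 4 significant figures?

41.19

S is at the origin; S and V share the same y with |SV| = 47.2 and V on the +x side, so V = (47.20, 0.000). The tangent condition forces AV to be normal to SV, so A = V + (0, -9.8) = (47.20, -9.800). Since AJ ⟂ JC (tangency), |AC| = √(9.8² + 34.4²) = 35.77 regardless of where J sits on A1. So C lies on both circle(S, 70.82) and circle(A, 35.77); the below-SV intersection is C = (54.91, -44.73). J is the foot of the tangent from C: J = (38.57, -14.45).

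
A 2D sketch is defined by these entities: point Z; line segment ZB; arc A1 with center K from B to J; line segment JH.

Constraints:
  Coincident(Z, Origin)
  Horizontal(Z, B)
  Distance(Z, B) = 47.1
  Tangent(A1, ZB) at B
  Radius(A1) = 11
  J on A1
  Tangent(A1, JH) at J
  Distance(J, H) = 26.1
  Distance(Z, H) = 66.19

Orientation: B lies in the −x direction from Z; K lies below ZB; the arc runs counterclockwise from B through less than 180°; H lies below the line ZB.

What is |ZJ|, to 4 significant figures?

59.35

Z is at the origin; Z and B share the same y with |ZB| = 47.1 and B on the −x side, so B = (-47.10, 0.000). Since A1 is tangent to ZB there, KB ⟂ ZB, so K = B + (0, -11) = (-47.10, -11.00). Since KJ ⟂ JH (tangency), |KH| = √(11.0² + 26.1²) = 28.32 regardless of where J sits on A1. So H lies on both circle(Z, 66.19) and circle(K, 28.32); the below-ZB intersection is H = (-53.83, -38.51). J is the foot of the tangent from H: J = (-57.96, -12.74).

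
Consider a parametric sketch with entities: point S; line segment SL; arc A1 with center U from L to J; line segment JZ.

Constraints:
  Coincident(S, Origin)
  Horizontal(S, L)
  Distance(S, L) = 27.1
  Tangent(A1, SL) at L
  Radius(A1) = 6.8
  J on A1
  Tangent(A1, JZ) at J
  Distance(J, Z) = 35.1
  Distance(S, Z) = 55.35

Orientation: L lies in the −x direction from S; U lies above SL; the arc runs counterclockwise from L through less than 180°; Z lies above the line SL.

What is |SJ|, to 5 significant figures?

23.255

Checks: |UJ| = 6.800 ✓; ∠(UJ, JZ) = 90.00° ✓; |JZ| = 35.10 ✓; |SZ| = 55.35 ✓.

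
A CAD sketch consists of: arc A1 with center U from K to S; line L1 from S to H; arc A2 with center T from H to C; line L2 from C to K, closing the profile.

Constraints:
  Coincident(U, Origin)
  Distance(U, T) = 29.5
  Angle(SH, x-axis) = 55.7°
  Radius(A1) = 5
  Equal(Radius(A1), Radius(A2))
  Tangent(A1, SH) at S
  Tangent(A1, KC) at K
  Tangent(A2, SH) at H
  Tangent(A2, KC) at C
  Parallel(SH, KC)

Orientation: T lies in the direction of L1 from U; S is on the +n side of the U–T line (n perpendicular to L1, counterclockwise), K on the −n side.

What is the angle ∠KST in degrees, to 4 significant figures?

80.38°

U is at the origin and T lies 29.5 along u from U, so T = 29.5·u = (16.62, 24.37). Tangency of A1 to both parallel lines with radius 5.0 puts S and K at U ± 5.0·n: S = (-4.130, 2.818), K = (4.130, -2.818). Then cos ∠KST = SK·ST / (|SK||ST|), giving 80.38°.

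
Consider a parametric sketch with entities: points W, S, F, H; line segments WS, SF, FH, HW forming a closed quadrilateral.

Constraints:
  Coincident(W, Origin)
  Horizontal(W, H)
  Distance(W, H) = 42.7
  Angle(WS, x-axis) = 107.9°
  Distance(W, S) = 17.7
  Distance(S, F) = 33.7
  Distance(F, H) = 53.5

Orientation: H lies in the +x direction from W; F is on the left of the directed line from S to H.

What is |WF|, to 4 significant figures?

46.74

Checks: |SF| = 33.70 ✓; |FH| = 53.50 ✓.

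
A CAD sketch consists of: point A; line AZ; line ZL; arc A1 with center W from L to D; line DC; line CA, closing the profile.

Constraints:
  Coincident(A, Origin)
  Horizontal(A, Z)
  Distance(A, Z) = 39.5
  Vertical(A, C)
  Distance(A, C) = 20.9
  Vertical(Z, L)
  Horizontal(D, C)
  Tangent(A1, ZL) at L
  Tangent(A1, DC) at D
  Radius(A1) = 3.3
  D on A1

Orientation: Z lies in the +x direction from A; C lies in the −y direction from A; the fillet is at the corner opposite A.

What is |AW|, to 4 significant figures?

40.25

AC is vertical with |AC| = 20.9 and C on the −y side, so C = (0.000, -20.90). The virtual corner opposite A is at (39.50, -20.90). A1 meets ZL tangentially, so WL is at right angles to ZL and A1 meets DC tangentially, so WD is at right angles to DC, with radius 3.3, so the center W sits 3.3 in from both sides at W = (36.20, -17.60). Then |AW| = |W − A| = 40.25.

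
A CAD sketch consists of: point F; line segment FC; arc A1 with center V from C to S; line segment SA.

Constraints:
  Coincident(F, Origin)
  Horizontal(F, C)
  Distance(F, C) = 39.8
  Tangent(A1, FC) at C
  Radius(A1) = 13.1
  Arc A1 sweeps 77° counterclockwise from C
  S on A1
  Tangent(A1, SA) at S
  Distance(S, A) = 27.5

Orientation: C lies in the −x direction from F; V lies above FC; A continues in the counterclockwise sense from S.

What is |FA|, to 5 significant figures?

42.425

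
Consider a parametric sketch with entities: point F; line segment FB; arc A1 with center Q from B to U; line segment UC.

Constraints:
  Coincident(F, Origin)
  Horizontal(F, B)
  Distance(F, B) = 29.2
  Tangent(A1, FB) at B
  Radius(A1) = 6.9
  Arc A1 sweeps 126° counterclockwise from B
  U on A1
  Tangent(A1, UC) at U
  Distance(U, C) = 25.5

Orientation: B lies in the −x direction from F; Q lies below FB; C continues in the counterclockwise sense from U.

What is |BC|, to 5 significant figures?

32.957

F is at the origin; FB is horizontal with |FB| = 29.2 and B on the −x side, so B = (-29.200, 0.0000). A1 meets FB tangentially, so QB is at right angles to FB, so Q = B + (0, -6.9) = (-29.200, -6.9000). On A1, B sits at bearing 90° from Q; a 126° counterclockwise sweep puts U at bearing 216°, so U = Q + 6.9·(cos 216°, sin 216°) = (-34.782, -10.956). Tangency of A1 to UC means the radius QU is perpendicular to UC, so UC runs along (−sin 216°, cos 216°); with |UC| = 25.5, C = (-19.794, -31.586). Then |BC| = |C − B| = 32.957.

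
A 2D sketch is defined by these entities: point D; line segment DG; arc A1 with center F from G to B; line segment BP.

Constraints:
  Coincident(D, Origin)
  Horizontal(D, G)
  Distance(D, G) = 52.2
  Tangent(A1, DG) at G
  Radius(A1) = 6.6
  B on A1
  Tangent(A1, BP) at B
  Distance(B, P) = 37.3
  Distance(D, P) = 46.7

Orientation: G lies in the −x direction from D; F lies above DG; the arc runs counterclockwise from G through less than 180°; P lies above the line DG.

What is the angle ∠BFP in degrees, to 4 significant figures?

79.97°

D is at the origin; DG is horizontal with |DG| = 52.2 and G on the −x side, so G = (-52.20, 0.000). Since A1 is tangent to DG there, FG ⟂ DG, so F = G + (0, 6.6) = (-52.20, 6.600). Since FB ⟂ BP (tangency), |FP| = √(6.6² + 37.3²) = 37.88 regardless of where B sits on A1. So P lies on both circle(D, 46.7) and circle(F, 37.88); the above-DG intersection is P = (-29.04, 36.57). B is the foot of the tangent from P: B = (-46.35, 3.536).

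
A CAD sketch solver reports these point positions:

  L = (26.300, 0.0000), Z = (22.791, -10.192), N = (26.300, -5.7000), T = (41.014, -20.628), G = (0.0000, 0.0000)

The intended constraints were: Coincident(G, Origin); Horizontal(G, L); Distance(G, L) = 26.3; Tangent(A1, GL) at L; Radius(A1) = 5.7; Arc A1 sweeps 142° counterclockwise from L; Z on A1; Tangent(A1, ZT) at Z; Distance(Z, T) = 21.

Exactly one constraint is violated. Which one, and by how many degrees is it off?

Tangent(A1, ZT) at Z — off by 8.20°.

G = (0.00, 0.00) ✓; G.y = 0.00, L.y = 0.00 ✓; |GL| = 26.30 ✓; ∠(NL, LG) = 90.00° ✓; |NL| = 5.700 ✓; bearing(N→Z) − bearing(N→L) = 142.0° ✓; |NZ| = 5.700 ✓; ∠(NZ, ZT) = 81.80° ✗; |ZT| = 21.00 ✓.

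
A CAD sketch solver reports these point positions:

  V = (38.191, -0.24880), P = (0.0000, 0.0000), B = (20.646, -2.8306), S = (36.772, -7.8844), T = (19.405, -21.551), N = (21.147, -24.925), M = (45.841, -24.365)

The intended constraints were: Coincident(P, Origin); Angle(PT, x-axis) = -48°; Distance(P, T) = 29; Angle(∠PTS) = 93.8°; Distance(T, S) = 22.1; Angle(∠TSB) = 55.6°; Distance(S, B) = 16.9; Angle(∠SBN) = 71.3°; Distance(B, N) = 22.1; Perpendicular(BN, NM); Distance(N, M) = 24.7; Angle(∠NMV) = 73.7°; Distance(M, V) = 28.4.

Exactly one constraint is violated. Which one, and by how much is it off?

Distance(M, V) = 28.4 — off by 3.10.

P = (0.00, 0.00) ✓; PT at -48.00° ✓; |PT| = 29.00 ✓; ∠PTS = 93.80° ✓; |TS| = 22.10 ✓; ∠TSB = 55.60° ✓; |SB| = 16.90 ✓; ∠SBN = 71.30° ✓; |BN| = 22.10 ✓; ∠(BN, NM) = 90.00° ✓; |NM| = 24.70 ✓; ∠NMV = 73.70° ✓; |MV| = 25.30 ✗.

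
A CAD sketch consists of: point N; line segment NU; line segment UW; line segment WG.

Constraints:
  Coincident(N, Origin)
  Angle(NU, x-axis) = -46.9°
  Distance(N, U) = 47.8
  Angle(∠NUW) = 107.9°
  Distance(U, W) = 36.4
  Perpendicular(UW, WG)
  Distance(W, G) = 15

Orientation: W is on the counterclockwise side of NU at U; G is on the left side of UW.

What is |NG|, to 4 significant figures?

59.50

N is at the origin; NU runs at -46.9° with length 47.8, so U = 47.8·(cos -46.9°, sin -46.9°) = (32.66, -34.90). ∠NUW = 107.9°, so UW runs at -46.9° + (180° − 107.9°) = 25.20° from the x-axis; with |UW| = 36.4, W = U + 36.4·(cos 25.20°, sin 25.20°) = (65.60, -19.40). The perpendicularity gives WG at right angles to UW; with |WG| = 15.0 on the left of UW, G = W + 15.0·(-0.4258, 0.9048) = (59.21, -5.831). Then |NG| = |G − N| = 59.50.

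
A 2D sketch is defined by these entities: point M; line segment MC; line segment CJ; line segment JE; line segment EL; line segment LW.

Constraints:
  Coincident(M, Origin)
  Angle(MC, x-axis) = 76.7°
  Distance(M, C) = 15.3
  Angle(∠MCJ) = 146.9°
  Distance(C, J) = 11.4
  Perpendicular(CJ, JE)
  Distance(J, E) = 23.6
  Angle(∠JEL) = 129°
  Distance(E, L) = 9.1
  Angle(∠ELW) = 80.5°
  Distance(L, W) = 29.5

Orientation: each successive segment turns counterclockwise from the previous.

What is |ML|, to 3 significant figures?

27.1

M is at the origin; MC runs at 76.7° with length 15.3, so C = (3.52, 14.9). ∠MCJ = 146.9° gives CJ at 110° from the x-axis; with |CJ| = 11.4, J = (-0.342, 25.6). CJ ⟂ JE, so JE runs at -160°; with |JE| = 23.6, E = (-22.5, 17.6). ∠JEL = 129.0° gives EL at -109° from the x-axis; with |EL| = 9.1, L = (-25.5, 9.03). Then |ML| = |L − M| = 27.1.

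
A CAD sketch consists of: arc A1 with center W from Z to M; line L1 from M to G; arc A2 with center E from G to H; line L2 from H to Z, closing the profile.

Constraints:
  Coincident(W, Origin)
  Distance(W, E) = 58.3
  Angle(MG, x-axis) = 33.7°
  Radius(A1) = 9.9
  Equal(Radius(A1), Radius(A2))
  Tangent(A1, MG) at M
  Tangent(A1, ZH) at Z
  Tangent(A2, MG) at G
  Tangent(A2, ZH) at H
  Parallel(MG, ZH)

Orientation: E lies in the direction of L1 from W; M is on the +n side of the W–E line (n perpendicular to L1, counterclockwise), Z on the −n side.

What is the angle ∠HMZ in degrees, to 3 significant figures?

71.2°

Tangency of A1 to both parallel lines with radius 9.9 puts M and Z at W ± 9.9·n: M = (-5.49, 8.24), Z = (5.49, -8.24). Equal radii place G and H the same way about E: G = E + 9.9·n = (43.0, 40.6), H = E − 9.9·n = (54.0, 24.1). Then cos ∠HMZ = MH·MZ / (|MH||MZ|), giving 71.2°.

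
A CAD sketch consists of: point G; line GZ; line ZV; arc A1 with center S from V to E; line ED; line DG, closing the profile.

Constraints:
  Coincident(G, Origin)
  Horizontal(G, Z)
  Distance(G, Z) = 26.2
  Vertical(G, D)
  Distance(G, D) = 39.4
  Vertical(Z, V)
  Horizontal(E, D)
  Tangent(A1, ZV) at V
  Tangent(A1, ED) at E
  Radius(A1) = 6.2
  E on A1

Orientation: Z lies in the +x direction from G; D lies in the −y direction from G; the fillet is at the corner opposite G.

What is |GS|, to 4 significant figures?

38.76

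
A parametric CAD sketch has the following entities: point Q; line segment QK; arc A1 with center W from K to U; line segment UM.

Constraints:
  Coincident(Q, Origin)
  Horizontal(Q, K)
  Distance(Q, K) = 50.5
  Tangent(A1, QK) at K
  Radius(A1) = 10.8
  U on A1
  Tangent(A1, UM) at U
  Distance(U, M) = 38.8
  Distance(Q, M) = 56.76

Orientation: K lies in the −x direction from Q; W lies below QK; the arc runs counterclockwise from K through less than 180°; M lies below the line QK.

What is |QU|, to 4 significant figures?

61.20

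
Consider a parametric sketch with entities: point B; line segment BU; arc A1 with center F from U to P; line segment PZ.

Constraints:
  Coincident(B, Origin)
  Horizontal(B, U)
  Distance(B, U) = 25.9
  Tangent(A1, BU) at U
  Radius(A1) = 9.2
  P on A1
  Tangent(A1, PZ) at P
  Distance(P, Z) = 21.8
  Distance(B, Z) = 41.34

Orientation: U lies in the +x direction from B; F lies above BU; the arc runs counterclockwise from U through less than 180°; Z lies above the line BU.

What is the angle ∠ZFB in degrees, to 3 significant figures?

108°

Checks: |FP| = 9.200 ✓; ∠(FP, PZ) = 90.00° ✓; |PZ| = 21.80 ✓; |BZ| = 41.34 ✓.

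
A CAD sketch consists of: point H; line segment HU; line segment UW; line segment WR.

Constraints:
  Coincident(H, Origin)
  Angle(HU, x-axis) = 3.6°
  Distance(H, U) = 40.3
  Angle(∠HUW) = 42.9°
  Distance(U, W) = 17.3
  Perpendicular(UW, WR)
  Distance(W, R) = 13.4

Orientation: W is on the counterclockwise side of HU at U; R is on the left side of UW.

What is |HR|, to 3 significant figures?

18.6

∠HUW = 42.9°, so UW runs at 3.6° + (180° − 42.9°) = 141° from the x-axis; with |UW| = 17.3, W = U + 17.3·(cos 141°, sin 141°) = (26.8, 13.5). UW is perpendicular to WR; with |WR| = 13.4 on the left of UW, R = W + 13.4·(-0.633, -0.774) = (18.3, 3.12). Then |HR| = |R − H| = 18.6.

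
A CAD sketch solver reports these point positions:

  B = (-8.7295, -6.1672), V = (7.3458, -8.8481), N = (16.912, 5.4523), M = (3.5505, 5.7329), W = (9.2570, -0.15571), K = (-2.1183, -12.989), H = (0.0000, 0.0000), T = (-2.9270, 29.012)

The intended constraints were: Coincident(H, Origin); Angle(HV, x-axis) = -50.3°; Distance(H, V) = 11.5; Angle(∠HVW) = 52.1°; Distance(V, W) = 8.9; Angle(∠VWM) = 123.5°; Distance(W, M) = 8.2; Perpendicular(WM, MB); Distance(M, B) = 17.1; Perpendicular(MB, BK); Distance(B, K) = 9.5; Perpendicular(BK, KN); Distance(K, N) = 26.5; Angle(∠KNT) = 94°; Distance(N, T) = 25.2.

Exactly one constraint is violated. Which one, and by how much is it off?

Distance(N, T) = 25.2 — off by 5.60.

H = (0.00, 0.00) ✓; HV at -50.30° ✓; |HV| = 11.50 ✓; ∠HVW = 52.10° ✓; |VW| = 8.900 ✓; ∠VWM = 123.5° ✓; |WM| = 8.200 ✓; ∠(WM, MB) = 90.00° ✓; |MB| = 17.10 ✓; ∠(MB, BK) = 90.00° ✓; |BK| = 9.500 ✓; ∠(BK, KN) = 90.00° ✓; |KN| = 26.50 ✓; ∠KNT = 94.00° ✓; |NT| = 30.80 ✗.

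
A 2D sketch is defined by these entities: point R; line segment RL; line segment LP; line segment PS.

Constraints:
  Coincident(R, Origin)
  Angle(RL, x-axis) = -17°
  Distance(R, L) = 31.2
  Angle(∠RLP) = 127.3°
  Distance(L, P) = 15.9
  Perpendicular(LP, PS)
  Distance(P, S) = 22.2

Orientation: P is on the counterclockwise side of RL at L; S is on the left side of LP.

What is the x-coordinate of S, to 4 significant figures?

29.79

R is at the origin; RL runs at -17.0° with length 31.2, so L = 31.2·(cos -17.0°, sin -17.0°) = (29.84, -9.122). ∠RLP = 127.3°, so LP runs at -17.0° + (180° − 127.3°) = 35.70° from the x-axis; with |LP| = 15.9, P = L + 15.9·(cos 35.70°, sin 35.70°) = (42.75, 0.1563). LP ⟂ PS; with |PS| = 22.2 on the left of LP, S = P + 22.2·(-0.5835, 0.8121) = (29.79, 18.18). So S.x = 29.79.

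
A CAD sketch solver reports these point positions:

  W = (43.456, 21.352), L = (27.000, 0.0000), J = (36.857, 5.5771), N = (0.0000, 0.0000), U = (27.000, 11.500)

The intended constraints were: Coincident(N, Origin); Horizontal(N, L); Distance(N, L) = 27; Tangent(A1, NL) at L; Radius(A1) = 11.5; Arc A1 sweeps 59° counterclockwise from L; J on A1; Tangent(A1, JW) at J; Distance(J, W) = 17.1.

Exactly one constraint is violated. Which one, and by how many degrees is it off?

Tangent(A1, JW) at J — off by 8.30°.

N = (0.00, 0.00) ✓; N.y = 0.00, L.y = 0.00 ✓; |NL| = 27.00 ✓; ∠(UL, LN) = 90.00° ✓; |UL| = 11.50 ✓; bearing(U→J) − bearing(U→L) = 59.00° ✓; |UJ| = 11.50 ✓; ∠(UJ, JW) = 81.70° ✗; |JW| = 17.10 ✓.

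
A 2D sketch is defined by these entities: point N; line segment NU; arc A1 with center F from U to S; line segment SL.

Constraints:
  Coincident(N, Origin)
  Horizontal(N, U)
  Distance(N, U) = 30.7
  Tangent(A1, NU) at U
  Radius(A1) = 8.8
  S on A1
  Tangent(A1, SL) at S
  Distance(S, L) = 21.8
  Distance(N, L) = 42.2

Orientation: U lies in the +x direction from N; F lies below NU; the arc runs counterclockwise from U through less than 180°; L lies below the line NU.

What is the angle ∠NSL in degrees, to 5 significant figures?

130.20°

Checks: |FS| = 8.800 ✓; ∠(FS, SL) = 90.00° ✓; |SL| = 21.80 ✓; |NL| = 42.20 ✓.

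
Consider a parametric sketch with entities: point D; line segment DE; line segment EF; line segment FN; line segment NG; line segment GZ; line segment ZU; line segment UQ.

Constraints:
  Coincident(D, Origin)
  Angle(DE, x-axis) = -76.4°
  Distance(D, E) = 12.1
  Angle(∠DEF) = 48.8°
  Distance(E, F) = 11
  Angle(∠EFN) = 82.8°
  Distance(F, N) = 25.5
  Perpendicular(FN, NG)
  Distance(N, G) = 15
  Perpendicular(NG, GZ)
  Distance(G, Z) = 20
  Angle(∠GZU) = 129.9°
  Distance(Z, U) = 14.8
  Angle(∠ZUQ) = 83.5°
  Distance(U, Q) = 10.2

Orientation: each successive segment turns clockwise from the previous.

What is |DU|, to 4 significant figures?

13.52

D is at the origin; DE runs at -76.4° with length 12.1, so E = (2.845, -11.76). ∠DEF = 48.8° gives EF at 152.4° from the x-axis; with |EF| = 11.0, F = (-6.903, -6.664). ∠EFN = 82.8° gives FN at 55.20° from the x-axis; with |FN| = 25.5, N = (7.650, 14.27). FN is perpendicular to NG, so NG runs at -34.80°; with |NG| = 15.0, G = (19.97, 5.714). NG ⟂ GZ, so GZ runs at -124.8°; with |GZ| = 20.0, Z = (8.553, -10.71). ∠GZU = 129.9° gives ZU at -174.9° from the x-axis; with |ZU| = 14.8, U = (-6.188, -12.02). Then |DU| = |U − D| = 13.52.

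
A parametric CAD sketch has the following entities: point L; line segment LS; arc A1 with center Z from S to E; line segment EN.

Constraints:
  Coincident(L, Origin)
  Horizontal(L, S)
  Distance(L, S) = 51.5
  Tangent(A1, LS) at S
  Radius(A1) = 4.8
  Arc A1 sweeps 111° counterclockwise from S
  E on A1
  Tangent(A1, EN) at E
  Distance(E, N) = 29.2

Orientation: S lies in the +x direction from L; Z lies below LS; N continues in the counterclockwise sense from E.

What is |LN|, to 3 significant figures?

66.7

L is at the origin; L and S share the same y with |LS| = 51.5 and S on the +x side, so S = (51.5, 0.00). A1 meets LS tangentially, so ZS is at right angles to LS, so Z = S + (0, -4.8) = (51.5, -4.80). On A1, S sits at bearing 90° from Z; a 111° counterclockwise sweep puts E at bearing 201°, so E = Z + 4.8·(cos 201°, sin 201°) = (47.0, -6.52). Tangency of A1 to EN means the radius ZE is perpendicular to EN, so EN runs along (−sin 201°, cos 201°); with |EN| = 29.2, N = (57.5, -33.8). Then |LN| = |N − L| = 66.7.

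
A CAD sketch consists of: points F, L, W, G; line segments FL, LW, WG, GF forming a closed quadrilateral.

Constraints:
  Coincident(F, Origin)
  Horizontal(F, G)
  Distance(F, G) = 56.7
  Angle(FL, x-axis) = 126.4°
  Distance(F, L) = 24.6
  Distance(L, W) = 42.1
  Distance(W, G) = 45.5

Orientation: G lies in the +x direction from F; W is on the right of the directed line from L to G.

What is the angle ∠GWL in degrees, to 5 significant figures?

115.23°

Checks: |LW| = 42.10 ✓; |WG| = 45.50 ✓.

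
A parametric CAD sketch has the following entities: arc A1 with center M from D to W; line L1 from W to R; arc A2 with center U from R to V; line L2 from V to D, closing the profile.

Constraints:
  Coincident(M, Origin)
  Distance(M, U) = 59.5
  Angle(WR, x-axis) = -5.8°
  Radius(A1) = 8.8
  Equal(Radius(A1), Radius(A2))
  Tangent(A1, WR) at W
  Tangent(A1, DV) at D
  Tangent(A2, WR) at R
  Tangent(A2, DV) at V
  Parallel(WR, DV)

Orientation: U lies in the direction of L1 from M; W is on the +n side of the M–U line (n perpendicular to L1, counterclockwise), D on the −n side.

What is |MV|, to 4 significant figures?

60.15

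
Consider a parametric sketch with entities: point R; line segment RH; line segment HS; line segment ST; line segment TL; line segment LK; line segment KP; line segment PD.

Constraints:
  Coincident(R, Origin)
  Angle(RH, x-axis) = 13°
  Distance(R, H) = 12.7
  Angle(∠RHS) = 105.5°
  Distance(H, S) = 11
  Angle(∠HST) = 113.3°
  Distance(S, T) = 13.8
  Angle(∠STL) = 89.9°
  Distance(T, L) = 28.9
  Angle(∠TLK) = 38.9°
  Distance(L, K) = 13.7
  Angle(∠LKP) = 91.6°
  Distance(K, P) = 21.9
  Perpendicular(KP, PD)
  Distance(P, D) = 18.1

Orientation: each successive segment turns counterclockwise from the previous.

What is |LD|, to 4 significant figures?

22.71

R is at the origin; RH runs at 13.0° with length 12.7, so H = (12.37, 2.857). ∠RHS = 105.5° gives HS at 87.50° from the x-axis; with |HS| = 11.0, S = (12.85, 13.85). ∠HST = 113.3° gives ST at 154.2° from the x-axis; with |ST| = 13.8, T = (0.4299, 19.85). ∠STL = 89.9° gives TL at -115.7° from the x-axis; with |TL| = 28.9, L = (-12.10, -6.189). ∠TLK = 38.9° gives LK at 25.40° from the x-axis; with |LK| = 13.7, K = (0.2729, -0.3121). ∠LKP = 91.6° gives KP at 113.8° from the x-axis; with |KP| = 21.9, P = (-8.565, 19.73). The perpendicularity gives PD at right angles to KP, so PD runs at -156.2°; with |PD| = 18.1, D = (-25.13, 12.42). Then |LD| = |D − L| = 22.71.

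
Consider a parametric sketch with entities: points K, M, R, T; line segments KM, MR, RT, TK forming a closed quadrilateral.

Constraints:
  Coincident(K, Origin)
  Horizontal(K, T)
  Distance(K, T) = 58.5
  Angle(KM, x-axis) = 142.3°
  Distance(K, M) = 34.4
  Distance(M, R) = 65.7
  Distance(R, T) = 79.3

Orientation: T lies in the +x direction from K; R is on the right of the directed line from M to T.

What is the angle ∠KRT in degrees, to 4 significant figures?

46.24°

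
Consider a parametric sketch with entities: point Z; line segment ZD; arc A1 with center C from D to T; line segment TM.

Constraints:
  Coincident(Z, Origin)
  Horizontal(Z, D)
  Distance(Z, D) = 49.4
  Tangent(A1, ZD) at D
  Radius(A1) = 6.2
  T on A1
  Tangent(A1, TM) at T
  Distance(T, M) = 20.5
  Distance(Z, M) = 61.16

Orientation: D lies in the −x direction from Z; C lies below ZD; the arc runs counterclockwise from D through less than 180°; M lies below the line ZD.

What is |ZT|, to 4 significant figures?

55.96

Checks: ∠(CD, DZ) = 90.00° ✓; |CT| = 6.200 ✓; ∠(CT, TM) = 90.00° ✓; |TM| = 20.50 ✓; |ZM| = 61.16 ✓.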